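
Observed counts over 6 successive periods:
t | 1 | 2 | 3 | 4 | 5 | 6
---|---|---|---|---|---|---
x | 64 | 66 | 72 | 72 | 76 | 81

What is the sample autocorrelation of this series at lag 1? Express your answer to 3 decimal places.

Mean x̄ = (64 + 66 + 72 + 72 + 76 + 81)/6 = 71.8333
Deviations from mean: -7.8333, -5.8333, 0.1667, 0.1667, 4.1667, 9.1667
Σ(x_t−x̄)(x_{t+1}−x̄) = (45.6944) + (-0.9722) + (0.0278) + (0.6944) + (38.1944) = 83.6389
Denominator Σ(x_t−x̄)² = 196.8333
r_1 = 83.6389 / 196.8333 = 0.425

0.425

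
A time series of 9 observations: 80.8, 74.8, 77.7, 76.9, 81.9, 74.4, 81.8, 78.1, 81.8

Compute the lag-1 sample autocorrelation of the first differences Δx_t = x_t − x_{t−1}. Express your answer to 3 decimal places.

First differences Δx: -6.0, 2.9, -0.8, 5.0, -7.5, 7.4, -3.7, 3.7
Mean of differences = 0.1250
Numerator Σ(Δx_t−Δx̄)(Δx_{t+1}−Δx̄) = -158.2181
Denominator Σ(Δx_t−Δx̄)² = 208.3150
r_1(Δx) = -158.2181 / 208.3150 = -0.760

-0.760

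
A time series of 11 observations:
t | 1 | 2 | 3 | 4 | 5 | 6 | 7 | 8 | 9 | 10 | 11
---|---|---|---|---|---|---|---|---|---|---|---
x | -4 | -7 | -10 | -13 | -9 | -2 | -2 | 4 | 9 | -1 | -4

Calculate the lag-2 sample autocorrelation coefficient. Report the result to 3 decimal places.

Mean x̄ = (-4 − 7 − 10 − 13 − 9 − 2 − 2 + 4 + 9 − 1 − 4)/11 = -3.5455
Numerator Σ_{t=1}^{9}(x_t−x̄)(x_{t+2}−x̄) = 92.3140
Denominator Σ(x_t−x̄)² = 398.7273
r_2 = 92.3140 / 398.7273 = 0.232

0.232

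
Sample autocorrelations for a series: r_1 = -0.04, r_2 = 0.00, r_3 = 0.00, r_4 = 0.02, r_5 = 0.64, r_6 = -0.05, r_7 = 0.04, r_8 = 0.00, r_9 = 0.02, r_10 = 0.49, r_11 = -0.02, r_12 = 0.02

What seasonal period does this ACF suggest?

The largest autocorrelation is r_5 = 0.64, with a weaker echo at lag 10 (0.49); the remaining lags stay at or below 0.04.
The dominant spike at lag 5 indicates a seasonal period of 5.

5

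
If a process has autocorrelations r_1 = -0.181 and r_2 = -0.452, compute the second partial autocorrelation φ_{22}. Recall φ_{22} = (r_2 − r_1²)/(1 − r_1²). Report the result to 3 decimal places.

φ_{22} = (r_2 − r_1²) / (1 − r_1²)
r_1² = (-0.181)² = 0.032761
Numerator = -0.452 − 0.0328 = -0.4848; denominator = 1 − 0.0328 = 0.9672
φ_{22} = -0.4848 / 0.9672 = -0.501

-0.501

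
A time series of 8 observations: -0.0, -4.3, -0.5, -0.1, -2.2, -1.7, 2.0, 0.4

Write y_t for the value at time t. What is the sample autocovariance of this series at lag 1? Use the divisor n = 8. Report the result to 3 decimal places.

-0.315

Mean ȳ = (-0.0 − 4.3 − 0.5 − 0.1 − 2.2 − 1.7 + 2.0 + 0.4)/8 = -0.8000
Deviations: 0.8000, -3.5000, 0.3000, 0.7000, -1.4000, -0.9000, 2.8000, 1.2000
Σ_{t=1}^{7}(y_t−ȳ)(y_{t+1}−ȳ) = -2.5200
γ_1 = -2.5200 / 8 = -0.315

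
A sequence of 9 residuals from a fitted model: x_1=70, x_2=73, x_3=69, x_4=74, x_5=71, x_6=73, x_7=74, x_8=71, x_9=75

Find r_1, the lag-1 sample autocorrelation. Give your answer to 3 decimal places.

-0.515

Mean x̄ = (70 + 73 + 69 + 74 + 71 + 73 + 74 + 71 + 75)/9 = 72.2222
Numerator Σ_{t=1}^{8}(x_t−x̄)(x_{t+1}−x̄) = -17.2716
Denominator Σ(x_t−x̄)² = 33.5556
r_1 = -17.2716 / 33.5556 = -0.515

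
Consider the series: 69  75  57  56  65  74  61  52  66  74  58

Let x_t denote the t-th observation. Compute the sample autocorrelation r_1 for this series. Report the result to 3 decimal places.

Mean x̄ = (69 + 75 + 57 + 56 + 65 + 74 + 61 + 52 + 66 + 74 + 58)/11 = 64.2727
Numerator Σ_{t=1}^{10}(x_t−x̄)(x_{t+1}−x̄) = -23.1653
Denominator Σ(x_t−x̄)² = 652.1818
r_1 = -23.1653 / 652.1818 = -0.036

-0.036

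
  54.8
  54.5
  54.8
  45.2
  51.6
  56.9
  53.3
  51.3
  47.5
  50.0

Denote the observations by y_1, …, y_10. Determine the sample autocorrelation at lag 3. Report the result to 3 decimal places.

Mean ȳ = (54.8 + 54.5 + 54.8 + 45.2 + 51.6 + 56.9 + 53.3 + 51.3 + 47.5 + 50.0)/10 = 51.9900
Σ(y_t−ȳ)(y_{t+3}−ȳ) = (-19.0799) + (-0.9789) + (13.7971) + (-8.8949) + (0.2691) + (-22.0459) + (-2.6069) = -39.5403
Denominator Σ(y_t−ȳ)² = 118.7690
r_3 = -39.5403 / 118.7690 = -0.333

-0.333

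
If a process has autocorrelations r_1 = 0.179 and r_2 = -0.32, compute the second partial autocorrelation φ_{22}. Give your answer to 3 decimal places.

-0.364

φ_{22} = (r_2 − r_1²) / (1 − r_1²)
r_1² = (0.179)² = 0.032041
Numerator = -0.32 − 0.0320 = -0.3520; denominator = 1 − 0.0320 = 0.9680
φ_{22} = -0.3520 / 0.9680 = -0.364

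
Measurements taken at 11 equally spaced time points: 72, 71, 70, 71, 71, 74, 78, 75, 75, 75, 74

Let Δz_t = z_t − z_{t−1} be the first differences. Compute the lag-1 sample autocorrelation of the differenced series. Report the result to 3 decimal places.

First differences Δz: -1, -1, 1, 0, 3, 4, -3, 0, 0, -1
Mean of differences = 0.2000
Numerator Σ(Δz_t−Δz̄)(Δz_{t+1}−Δz̄) = -0.8400
Denominator Σ(Δz_t−Δz̄)² = 37.6000
r_1(Δz) = -0.8400 / 37.6000 = -0.022

-0.022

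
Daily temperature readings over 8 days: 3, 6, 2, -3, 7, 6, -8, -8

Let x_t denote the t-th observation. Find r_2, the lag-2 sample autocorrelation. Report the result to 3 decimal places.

-0.479

Mean x̄ = (3 + 6 + 2 − 3 + 7 + 6 − 8 − 8)/8 = 0.6250
Deviations from mean: 2.3750, 5.3750, 1.3750, -3.6250, 6.3750, 5.3750, -8.6250, -8.6250
Σ(x_t−x̄)(x_{t+2}−x̄) = (3.2656) + (-19.4844) + (8.7656) + (-19.4844) + (-54.9844) + (-46.3594) = -128.2813
Denominator Σ(x_t−x̄)² = 267.8750
r_2 = -128.2813 / 267.8750 = -0.479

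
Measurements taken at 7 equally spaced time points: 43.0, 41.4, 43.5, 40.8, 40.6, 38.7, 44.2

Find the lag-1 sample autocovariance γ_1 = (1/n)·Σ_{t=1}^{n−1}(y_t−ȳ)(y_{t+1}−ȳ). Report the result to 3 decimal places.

-0.802

Mean ȳ = (43.0 + 41.4 + 43.5 + 40.8 + 40.6 + 38.7 + 44.2)/7 = 41.7429
Deviations: 1.2571, -0.3429, 1.7571, -0.9429, -1.1429, -3.0429, 2.4571
Σ_{t=1}^{6}(y_t−ȳ)(y_{t+1}−ȳ) = -5.6118
γ_1 = -5.6118 / 7 = -0.802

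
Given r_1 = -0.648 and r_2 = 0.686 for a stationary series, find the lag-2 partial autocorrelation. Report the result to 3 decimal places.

0.459

φ_{22} = (r_2 − r_1²) / (1 − r_1²)
r_1² = (-0.648)² = 0.419904
Numerator = 0.686 − 0.4199 = 0.2661; denominator = 1 − 0.4199 = 0.5801
φ_{22} = 0.2661 / 0.5801 = 0.459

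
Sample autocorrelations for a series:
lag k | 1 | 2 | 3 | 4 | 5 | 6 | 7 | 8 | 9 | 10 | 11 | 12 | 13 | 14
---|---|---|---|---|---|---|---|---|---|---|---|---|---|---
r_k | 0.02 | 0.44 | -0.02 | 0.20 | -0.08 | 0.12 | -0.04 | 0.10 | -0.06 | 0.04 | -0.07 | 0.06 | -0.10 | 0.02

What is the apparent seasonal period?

The largest autocorrelation is r_2 = 0.44, with a weaker echo at lag 4 (0.20); the remaining lags stay at or below 0.12.
The dominant spike at lag 2 indicates a seasonal period of 2.

2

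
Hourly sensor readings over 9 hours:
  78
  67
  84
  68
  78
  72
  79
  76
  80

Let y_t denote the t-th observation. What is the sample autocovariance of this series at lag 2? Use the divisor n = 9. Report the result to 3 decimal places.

17.125

Mean ȳ = (78 + 67 + 84 + 68 + 78 + 72 + 79 + 76 + 80)/9 = 75.7778
Σ_{t=1}^{7}(y_t−ȳ)(y_{t+2}−ȳ) = 154.1235
γ_2 = 154.1235 / 9 = 17.125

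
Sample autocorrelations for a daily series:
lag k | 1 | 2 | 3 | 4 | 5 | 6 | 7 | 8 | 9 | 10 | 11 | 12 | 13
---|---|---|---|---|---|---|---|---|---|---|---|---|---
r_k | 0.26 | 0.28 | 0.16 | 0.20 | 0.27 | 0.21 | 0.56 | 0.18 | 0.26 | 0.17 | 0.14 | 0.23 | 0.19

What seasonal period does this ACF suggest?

7

The largest autocorrelation is r_7 = 0.56; the remaining lags stay at or below 0.28.
The dominant spike at lag 7 indicates a seasonal period of 7.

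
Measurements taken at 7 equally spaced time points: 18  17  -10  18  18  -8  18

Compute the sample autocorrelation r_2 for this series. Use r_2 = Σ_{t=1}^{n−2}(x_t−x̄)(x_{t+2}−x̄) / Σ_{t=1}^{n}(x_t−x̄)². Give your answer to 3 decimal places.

Mean x̄ = (18 + 17 − 10 + 18 + 18 − 8 + 18)/7 = 10.1429
Deviations from mean: 7.8571, 6.8571, -20.1429, 7.8571, 7.8571, -18.1429, 7.8571
Numerator Σ_{t=1}^{5}(x_t−x̄)(x_{t+2}−x̄) = -343.4694
Denominator Σ(x_t−x̄)² = 1028.8571
r_2 = -343.4694 / 1028.8571 = -0.334

-0.334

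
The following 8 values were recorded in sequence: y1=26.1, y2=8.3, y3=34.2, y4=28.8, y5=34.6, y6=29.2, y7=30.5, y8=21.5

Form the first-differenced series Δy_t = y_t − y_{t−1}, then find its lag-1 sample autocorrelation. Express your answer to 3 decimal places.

First differences Δy: -17.8, 25.9, -5.4, 5.8, -5.4, 1.3, -9.0
Mean of differences = -0.6571
Numerator Σ(Δy_t−Δȳ)(Δy_{t+1}−Δȳ) = -668.0833
Denominator Σ(Δy_t−Δȳ)² = 1159.2771
r_1(Δy) = -668.0833 / 1159.2771 = -0.576

-0.576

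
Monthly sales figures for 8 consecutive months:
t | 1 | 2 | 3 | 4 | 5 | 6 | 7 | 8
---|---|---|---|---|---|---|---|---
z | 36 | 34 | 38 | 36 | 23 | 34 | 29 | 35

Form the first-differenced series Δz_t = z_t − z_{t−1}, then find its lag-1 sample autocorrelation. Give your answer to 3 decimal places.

-0.584

First differences Δz: -2, 4, -2, -13, 11, -5, 6
Mean of differences = -0.1429
Numerator Σ(Δz_t−Δz̄)(Δz_{t+1}−Δz̄) = -218.7347
Denominator Σ(Δz_t−Δz̄)² = 374.8571
r_1(Δz) = -218.7347 / 374.8571 = -0.584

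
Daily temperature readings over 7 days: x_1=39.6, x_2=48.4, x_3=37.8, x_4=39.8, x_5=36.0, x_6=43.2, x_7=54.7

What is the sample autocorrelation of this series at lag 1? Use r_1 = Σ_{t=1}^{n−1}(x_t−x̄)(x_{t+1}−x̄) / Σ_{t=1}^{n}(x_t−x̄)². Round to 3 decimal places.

Mean x̄ = (39.6 + 48.4 + 37.8 + 39.8 + 36.0 + 43.2 + 54.7)/7 = 42.7857
Deviations from mean: -3.1857, 5.6143, -4.9857, -2.9857, -6.7857, 0.4143, 11.9143
Σ(x_t−x̄)(x_{t+1}−x̄) = (-17.8855) + (-27.9912) + (14.8859) + (20.2602) + (-2.8112) + (4.9359) = -8.6059
Denominator Σ(x_t−x̄)² = 263.6086
r_1 = -8.6059 / 263.6086 = -0.033

-0.033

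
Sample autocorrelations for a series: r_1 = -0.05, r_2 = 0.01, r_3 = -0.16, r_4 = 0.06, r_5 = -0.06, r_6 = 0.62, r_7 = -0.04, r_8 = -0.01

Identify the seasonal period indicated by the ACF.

6

The largest autocorrelation is r_6 = 0.62; the remaining lags stay at or below 0.06.
The dominant spike at lag 6 indicates a seasonal period of 6.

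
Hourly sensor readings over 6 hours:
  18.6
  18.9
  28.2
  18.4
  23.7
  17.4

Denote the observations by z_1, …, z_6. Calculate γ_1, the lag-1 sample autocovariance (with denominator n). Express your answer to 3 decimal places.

Mean z̄ = (18.6 + 18.9 + 28.2 + 18.4 + 23.7 + 17.4)/6 = 20.8667
Σ_{t=1}^{5}(z_t−z̄)(z_{t+1}−z̄) = -44.8644
γ_1 = -44.8644 / 6 = -7.477

-7.477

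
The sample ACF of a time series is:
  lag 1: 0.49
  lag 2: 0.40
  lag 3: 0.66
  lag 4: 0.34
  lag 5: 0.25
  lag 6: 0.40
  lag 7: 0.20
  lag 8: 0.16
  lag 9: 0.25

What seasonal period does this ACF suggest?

3

The largest autocorrelation is r_3 = 0.66; the remaining lags stay at or below 0.49. The elevated value at lag 1 (0.49), dropping to 0.40 at lag 2, reflects decaying short-term dependence rather than seasonality.
The dominant spike at lag 3 indicates a seasonal period of 3.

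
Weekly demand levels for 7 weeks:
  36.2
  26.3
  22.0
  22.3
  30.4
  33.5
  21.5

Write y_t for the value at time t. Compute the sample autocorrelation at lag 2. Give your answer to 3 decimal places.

-0.496

Mean ȳ = (36.2 + 26.3 + 22.0 + 22.3 + 30.4 + 33.5 + 21.5)/7 = 27.4571
Deviations from mean: 8.7429, -1.1571, -5.4571, -5.1571, 2.9429, 6.0429, -5.9571
Σ(y_t−ȳ)(y_{t+2}−ȳ) = (-47.7110) + (5.9676) + (-16.0596) + (-31.1639) + (-17.5310) = -106.4980
Denominator Σ(y_t−ȳ)² = 214.8171
r_2 = -106.4980 / 214.8171 = -0.496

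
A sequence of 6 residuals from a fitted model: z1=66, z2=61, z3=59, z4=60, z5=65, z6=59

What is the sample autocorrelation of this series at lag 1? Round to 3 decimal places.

Mean z̄ = (66 + 61 + 59 + 60 + 65 + 59)/6 = 61.6667
Deviations from mean: 4.3333, -0.6667, -2.6667, -1.6667, 3.3333, -2.6667
Numerator Σ_{t=1}^{5}(z_t−z̄)(z_{t+1}−z̄) = -11.1111
Denominator Σ(z_t−z̄)² = 47.3333
r_1 = -11.1111 / 47.3333 = -0.235

-0.235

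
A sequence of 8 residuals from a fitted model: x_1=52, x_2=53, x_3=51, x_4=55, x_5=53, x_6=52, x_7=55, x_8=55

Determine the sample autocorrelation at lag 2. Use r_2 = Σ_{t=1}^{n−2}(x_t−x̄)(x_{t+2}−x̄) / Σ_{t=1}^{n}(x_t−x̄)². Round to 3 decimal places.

Mean x̄ = (52 + 53 + 51 + 55 + 53 + 52 + 55 + 55)/8 = 53.2500
Deviations from mean: -1.2500, -0.2500, -2.2500, 1.7500, -0.2500, -1.2500, 1.7500, 1.7500
Σ(x_t−x̄)(x_{t+2}−x̄) = (2.8125) + (-0.4375) + (0.5625) + (-2.1875) + (-0.4375) + (-2.1875) = -1.8750
Denominator Σ(x_t−x̄)² = 17.5000
r_2 = -1.8750 / 17.5000 = -0.107

-0.107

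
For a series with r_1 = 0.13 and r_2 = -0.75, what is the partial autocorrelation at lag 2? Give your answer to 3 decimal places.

φ_{22} = (r_2 − r_1²) / (1 − r_1²)
r_1² = (0.13)² = 0.0169
Numerator = -0.75 − 0.0169 = -0.7669; denominator = 1 − 0.0169 = 0.9831
φ_{22} = -0.7669 / 0.9831 = -0.780

-0.780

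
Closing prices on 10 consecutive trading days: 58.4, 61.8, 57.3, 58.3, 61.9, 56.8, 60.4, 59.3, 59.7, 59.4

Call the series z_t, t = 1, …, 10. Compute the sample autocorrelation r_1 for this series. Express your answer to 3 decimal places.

-0.646

Mean z̄ = (58.4 + 61.8 + 57.3 + 58.3 + 61.9 + 56.8 + 60.4 + 59.3 + 59.7 + 59.4)/10 = 59.3300
Numerator Σ_{t=1}^{9}(z_t−z̄)(z_{t+1}−z̄) = -17.0939
Denominator Σ(z_t−z̄)² = 26.4410
r_1 = -17.0939 / 26.4410 = -0.646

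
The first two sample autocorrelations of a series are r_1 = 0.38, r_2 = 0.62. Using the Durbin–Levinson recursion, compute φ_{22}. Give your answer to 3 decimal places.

0.556

φ_{22} = (r_2 − r_1²) / (1 − r_1²)
r_1² = (0.38)² = 0.1444
Numerator = 0.62 − 0.1444 = 0.4756; denominator = 1 − 0.1444 = 0.8556
φ_{22} = 0.4756 / 0.8556 = 0.556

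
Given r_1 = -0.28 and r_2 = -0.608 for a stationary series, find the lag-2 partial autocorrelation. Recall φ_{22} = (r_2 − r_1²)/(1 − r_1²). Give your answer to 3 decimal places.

-0.745

φ_{22} = (r_2 − r_1²) / (1 − r_1²)
r_1² = (-0.28)² = 0.0784
Numerator = -0.608 − 0.0784 = -0.6864; denominator = 1 − 0.0784 = 0.9216
φ_{22} = -0.6864 / 0.9216 = -0.745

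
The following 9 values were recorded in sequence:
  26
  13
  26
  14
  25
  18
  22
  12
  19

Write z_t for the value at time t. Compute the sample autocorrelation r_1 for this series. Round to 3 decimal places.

Mean z̄ = (26 + 13 + 26 + 14 + 25 + 18 + 22 + 12 + 19)/9 = 19.4444
Numerator Σ_{t=1}^{8}(z_t−z̄)(z_{t+1}−z̄) = -177.8642
Denominator Σ(z_t−z̄)² = 252.2222
r_1 = -177.8642 / 252.2222 = -0.705

-0.705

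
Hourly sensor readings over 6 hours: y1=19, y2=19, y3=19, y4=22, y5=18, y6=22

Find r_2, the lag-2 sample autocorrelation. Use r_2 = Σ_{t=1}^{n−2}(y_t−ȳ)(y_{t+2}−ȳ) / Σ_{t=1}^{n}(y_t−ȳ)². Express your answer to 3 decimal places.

Mean ȳ = (19 + 19 + 19 + 22 + 18 + 22)/6 = 19.8333
Deviations from mean: -0.8333, -0.8333, -0.8333, 2.1667, -1.8333, 2.1667
Numerator Σ_{t=1}^{4}(y_t−ȳ)(y_{t+2}−ȳ) = 5.1111
Denominator Σ(y_t−ȳ)² = 14.8333
r_2 = 5.1111 / 14.8333 = 0.345

0.345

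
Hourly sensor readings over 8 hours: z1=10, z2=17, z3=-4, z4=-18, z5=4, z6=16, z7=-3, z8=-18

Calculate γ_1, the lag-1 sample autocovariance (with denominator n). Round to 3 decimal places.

Mean z̄ = (10 + 17 − 4 − 18 + 4 + 16 − 3 − 18)/8 = 0.5000
Σ_{t=1}^{7}(z_t−z̄)(z_{t+1}−z̄) = 165.7500
γ_1 = 165.7500 / 8 = 20.719

20.719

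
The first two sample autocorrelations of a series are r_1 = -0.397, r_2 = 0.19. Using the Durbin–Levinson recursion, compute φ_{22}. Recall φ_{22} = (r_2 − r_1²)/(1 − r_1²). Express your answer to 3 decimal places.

φ_{22} = (r_2 − r_1²) / (1 − r_1²)
r_1² = (-0.397)² = 0.157609
Numerator = 0.19 − 0.1576 = 0.0324; denominator = 1 − 0.1576 = 0.8424
φ_{22} = 0.0324 / 0.8424 = 0.038

0.038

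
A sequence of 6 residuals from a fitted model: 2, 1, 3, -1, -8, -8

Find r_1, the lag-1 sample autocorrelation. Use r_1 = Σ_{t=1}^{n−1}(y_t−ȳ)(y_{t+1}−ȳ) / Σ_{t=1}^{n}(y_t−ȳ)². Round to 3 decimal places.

0.500

Mean ȳ = (2 + 1 + 3 − 1 − 8 − 8)/6 = -1.8333
Σ(y_t−ȳ)(y_{t+1}−ȳ) = (10.8611) + (13.6944) + (4.0278) + (-5.1389) + (38.0278) = 61.4722
Denominator Σ(y_t−ȳ)² = 122.8333
r_1 = 61.4722 / 122.8333 = 0.500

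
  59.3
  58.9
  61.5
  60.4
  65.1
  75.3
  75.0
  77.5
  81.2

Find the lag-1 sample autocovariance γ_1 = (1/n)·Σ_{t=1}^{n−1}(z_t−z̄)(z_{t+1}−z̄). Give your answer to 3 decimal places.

Mean z̄ = (59.3 + 58.9 + 61.5 + 60.4 + 65.1 + 75.3 + 75.0 + 77.5 + 81.2)/9 = 68.2444
Σ_{t=1}^{8}(z_t−z̄)(z_{t+1}−z̄) = 432.0925
γ_1 = 432.0925 / 9 = 48.010

48.010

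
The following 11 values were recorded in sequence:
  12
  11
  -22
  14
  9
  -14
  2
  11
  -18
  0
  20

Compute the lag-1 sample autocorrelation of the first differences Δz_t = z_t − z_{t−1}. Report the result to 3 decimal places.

-0.384

First differences Δz: -1, -33, 36, -5, -23, 16, 9, -29, 18, 20
Mean of differences = 0.8000
Numerator Σ(Δz_t−Δz̄)(Δz_{t+1}−Δz̄) = -1858.8400
Denominator Σ(Δz_t−Δz̄)² = 4835.6000
r_1(Δz) = -1858.8400 / 4835.6000 = -0.384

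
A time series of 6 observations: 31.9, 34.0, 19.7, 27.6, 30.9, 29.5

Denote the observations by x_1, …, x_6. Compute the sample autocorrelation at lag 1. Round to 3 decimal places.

Mean x̄ = (31.9 + 34.0 + 19.7 + 27.6 + 30.9 + 29.5)/6 = 28.9333
Deviations from mean: 2.9667, 5.0667, -9.2333, -1.3333, 1.9667, 0.5667
Σ(x_t−x̄)(x_{t+1}−x̄) = (15.0311) + (-46.7822) + (12.3111) + (-2.6222) + (1.1144) = -20.9478
Denominator Σ(x_t−x̄)² = 125.6933
r_1 = -20.9478 / 125.6933 = -0.167

-0.167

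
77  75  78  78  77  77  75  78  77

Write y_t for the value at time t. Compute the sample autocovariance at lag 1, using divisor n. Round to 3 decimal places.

-0.347

Mean ȳ = (77 + 75 + 78 + 78 + 77 + 77 + 75 + 78 + 77)/9 = 76.8889
Σ_{t=1}^{8}(y_t−ȳ)(y_{t+1}−ȳ) = -3.1235
γ_1 = -3.1235 / 9 = -0.347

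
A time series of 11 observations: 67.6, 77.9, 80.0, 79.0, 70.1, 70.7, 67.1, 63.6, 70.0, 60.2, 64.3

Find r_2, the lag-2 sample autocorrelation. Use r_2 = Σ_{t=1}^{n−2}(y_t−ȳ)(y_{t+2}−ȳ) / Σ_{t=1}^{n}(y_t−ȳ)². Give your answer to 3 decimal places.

0.262

Mean ȳ = (67.6 + 77.9 + 80.0 + 79.0 + 70.1 + 70.7 + 67.1 + 63.6 + 70.0 + 60.2 + 64.3)/11 = 70.0455
Numerator Σ_{t=1}^{9}(y_t−ȳ)(y_{t+2}−ȳ) = 111.8686
Denominator Σ(y_t−ȳ)² = 427.5473
r_2 = 111.8686 / 427.5473 = 0.262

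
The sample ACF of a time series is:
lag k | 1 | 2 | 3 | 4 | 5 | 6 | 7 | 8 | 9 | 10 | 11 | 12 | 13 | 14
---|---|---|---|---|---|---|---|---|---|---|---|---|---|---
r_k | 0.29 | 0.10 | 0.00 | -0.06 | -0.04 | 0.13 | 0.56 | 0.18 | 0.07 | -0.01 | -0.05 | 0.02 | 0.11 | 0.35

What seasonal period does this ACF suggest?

The largest autocorrelation is r_7 = 0.56, with a weaker echo at lag 14 (0.35); the remaining lags stay at or below 0.29. The elevated value at lag 1 (0.29), dropping to 0.10 at lag 2, reflects decaying short-term dependence rather than seasonality.
The dominant spike at lag 7 indicates a seasonal period of 7.

7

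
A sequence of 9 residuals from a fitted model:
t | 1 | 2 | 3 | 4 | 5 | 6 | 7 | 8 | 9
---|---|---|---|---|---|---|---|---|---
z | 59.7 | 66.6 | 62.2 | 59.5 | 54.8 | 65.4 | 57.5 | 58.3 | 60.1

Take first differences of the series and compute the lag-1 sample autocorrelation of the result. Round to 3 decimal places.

-0.523

First differences Δz: 6.9, -4.4, -2.7, -4.7, 10.6, -7.9, 0.8, 1.8
Mean of differences = 0.0500
Numerator Σ(Δz_t−Δz̄)(Δz_{t+1}−Δz̄) = -143.8175
Denominator Σ(Δz_t−Δz̄)² = 274.9800
r_1(Δz) = -143.8175 / 274.9800 = -0.523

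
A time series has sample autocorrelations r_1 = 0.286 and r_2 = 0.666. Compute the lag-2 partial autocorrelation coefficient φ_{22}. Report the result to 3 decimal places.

0.636

φ_{22} = (r_2 − r_1²) / (1 − r_1²)
r_1² = (0.286)² = 0.081796
Numerator = 0.666 − 0.0818 = 0.5842; denominator = 1 − 0.0818 = 0.9182
φ_{22} = 0.5842 / 0.9182 = 0.636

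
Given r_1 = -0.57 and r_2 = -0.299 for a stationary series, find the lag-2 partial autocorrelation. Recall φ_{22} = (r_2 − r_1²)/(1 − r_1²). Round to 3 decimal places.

φ_{22} = (r_2 − r_1²) / (1 − r_1²)
r_1² = (-0.57)² = 0.3249
Numerator = -0.299 − 0.3249 = -0.6239; denominator = 1 − 0.3249 = 0.6751
φ_{22} = -0.6239 / 0.6751 = -0.924

-0.924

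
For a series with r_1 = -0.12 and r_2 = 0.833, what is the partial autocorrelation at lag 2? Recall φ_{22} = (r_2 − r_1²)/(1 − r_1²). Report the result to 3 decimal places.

0.831

φ_{22} = (r_2 − r_1²) / (1 − r_1²)
r_1² = (-0.12)² = 0.0144
Numerator = 0.833 − 0.0144 = 0.8186; denominator = 1 − 0.0144 = 0.9856
φ_{22} = 0.8186 / 0.9856 = 0.831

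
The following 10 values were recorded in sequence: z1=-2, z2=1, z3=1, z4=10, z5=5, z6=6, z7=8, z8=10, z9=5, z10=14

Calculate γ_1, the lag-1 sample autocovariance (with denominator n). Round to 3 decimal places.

Mean z̄ = (-2 + 1 + 1 + 10 + 5 + 6 + 8 + 10 + 5 + 14)/10 = 5.8000
Σ_{t=1}^{9}(z_t−z̄)(z_{t+1}−z̄) = 36.5600
γ_1 = 36.5600 / 10 = 3.656

3.656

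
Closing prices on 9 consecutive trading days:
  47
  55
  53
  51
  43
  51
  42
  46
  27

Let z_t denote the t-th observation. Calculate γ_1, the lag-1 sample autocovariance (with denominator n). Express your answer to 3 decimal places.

6.097

Mean z̄ = (47 + 55 + 53 + 51 + 43 + 51 + 42 + 46 + 27)/9 = 46.1111
Σ_{t=1}^{8}(z_t−z̄)(z_{t+1}−z̄) = 54.8765
γ_1 = 54.8765 / 9 = 6.097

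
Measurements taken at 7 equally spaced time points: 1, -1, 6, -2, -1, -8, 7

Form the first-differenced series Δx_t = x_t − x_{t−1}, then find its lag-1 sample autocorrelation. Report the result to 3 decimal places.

First differences Δx: -2, 7, -8, 1, -7, 15
Mean of differences = 1.0000
Numerator Σ(Δx_t−Δx̄)(Δx_{t+1}−Δx̄) = -184.0000
Denominator Σ(Δx_t−Δx̄)² = 386.0000
r_1(Δx) = -184.0000 / 386.0000 = -0.477

-0.477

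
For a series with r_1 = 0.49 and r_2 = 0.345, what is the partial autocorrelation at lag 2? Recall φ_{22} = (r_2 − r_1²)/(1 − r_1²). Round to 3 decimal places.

φ_{22} = (r_2 − r_1²) / (1 − r_1²)
r_1² = (0.49)² = 0.2401
Numerator = 0.345 − 0.2401 = 0.1049; denominator = 1 − 0.2401 = 0.7599
φ_{22} = 0.1049 / 0.7599 = 0.138

0.138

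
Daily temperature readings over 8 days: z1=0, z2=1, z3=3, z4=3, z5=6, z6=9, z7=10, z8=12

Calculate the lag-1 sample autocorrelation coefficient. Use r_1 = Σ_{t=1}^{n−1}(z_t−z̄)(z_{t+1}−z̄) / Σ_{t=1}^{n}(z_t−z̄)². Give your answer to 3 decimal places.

0.636

Mean z̄ = (0 + 1 + 3 + 3 + 6 + 9 + 10 + 12)/8 = 5.5000
Deviations from mean: -5.5000, -4.5000, -2.5000, -2.5000, 0.5000, 3.5000, 4.5000, 6.5000
Numerator Σ_{t=1}^{7}(z_t−z̄)(z_{t+1}−z̄) = 87.7500
Denominator Σ(z_t−z̄)² = 138.0000
r_1 = 87.7500 / 138.0000 = 0.636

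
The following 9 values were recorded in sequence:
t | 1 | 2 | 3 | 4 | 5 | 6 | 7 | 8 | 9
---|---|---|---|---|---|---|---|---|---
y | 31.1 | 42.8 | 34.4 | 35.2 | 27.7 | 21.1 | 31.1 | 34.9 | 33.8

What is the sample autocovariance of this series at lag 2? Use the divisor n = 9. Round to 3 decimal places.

Mean ȳ = (31.1 + 42.8 + 34.4 + 35.2 + 27.7 + 21.1 + 31.1 + 34.9 + 33.8)/9 = 32.4556
Σ_{t=1}^{7}(y_t−ȳ)(y_{t+2}−ȳ) = -37.7917
γ_2 = -37.7917 / 9 = -4.199

-4.199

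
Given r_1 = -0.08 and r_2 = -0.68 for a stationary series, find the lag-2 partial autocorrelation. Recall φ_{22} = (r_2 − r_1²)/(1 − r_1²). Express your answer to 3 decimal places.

φ_{22} = (r_2 − r_1²) / (1 − r_1²)
r_1² = (-0.08)² = 0.0064
Numerator = -0.68 − 0.0064 = -0.6864; denominator = 1 − 0.0064 = 0.9936
φ_{22} = -0.6864 / 0.9936 = -0.691

-0.691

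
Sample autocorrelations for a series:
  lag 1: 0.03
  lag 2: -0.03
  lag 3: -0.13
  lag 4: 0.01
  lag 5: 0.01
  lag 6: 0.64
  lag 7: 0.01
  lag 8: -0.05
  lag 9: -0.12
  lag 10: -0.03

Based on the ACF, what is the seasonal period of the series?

6

The largest autocorrelation is r_6 = 0.64; the remaining lags stay at or below 0.03.
The dominant spike at lag 6 indicates a seasonal period of 6.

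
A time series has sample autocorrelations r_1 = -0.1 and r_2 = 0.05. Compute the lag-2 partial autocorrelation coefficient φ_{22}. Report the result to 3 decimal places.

φ_{22} = (r_2 − r_1²) / (1 − r_1²)
r_1² = (-0.1)² = 0.01
Numerator = 0.05 − 0.0100 = 0.0400; denominator = 1 − 0.0100 = 0.9900
φ_{22} = 0.0400 / 0.9900 = 0.040

0.040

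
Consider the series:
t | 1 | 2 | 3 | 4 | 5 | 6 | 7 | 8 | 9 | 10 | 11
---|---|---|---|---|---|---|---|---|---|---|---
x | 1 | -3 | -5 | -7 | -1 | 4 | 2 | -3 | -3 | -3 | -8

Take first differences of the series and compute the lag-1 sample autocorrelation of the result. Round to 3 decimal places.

0.223

First differences Δx: -4, -2, -2, 6, 5, -2, -5, 0, 0, -5
Mean of differences = -0.9000
Numerator Σ(Δx_t−Δx̄)(Δx_{t+1}−Δx̄) = 29.1900
Denominator Σ(Δx_t−Δx̄)² = 130.9000
r_1(Δx) = 29.1900 / 130.9000 = 0.223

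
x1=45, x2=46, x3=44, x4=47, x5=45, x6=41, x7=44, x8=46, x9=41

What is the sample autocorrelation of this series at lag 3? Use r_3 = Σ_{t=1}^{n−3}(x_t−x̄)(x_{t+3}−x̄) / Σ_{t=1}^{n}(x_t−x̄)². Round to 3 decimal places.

0.426

Mean x̄ = (45 + 46 + 44 + 47 + 45 + 41 + 44 + 46 + 41)/9 = 44.3333
Σ(x_t−x̄)(x_{t+3}−x̄) = (1.7778) + (1.1111) + (1.1111) + (-0.8889) + (1.1111) + (11.1111) = 15.3333
Denominator Σ(x_t−x̄)² = 36.0000
r_3 = 15.3333 / 36.0000 = 0.426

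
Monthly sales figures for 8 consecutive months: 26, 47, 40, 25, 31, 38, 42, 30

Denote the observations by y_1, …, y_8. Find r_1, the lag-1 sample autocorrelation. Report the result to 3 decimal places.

Mean ȳ = (26 + 47 + 40 + 25 + 31 + 38 + 42 + 30)/8 = 34.8750
Numerator Σ_{t=1}^{7}(y_t−ȳ)(y_{t+1}−ȳ) = -82.3906
Denominator Σ(y_t−ȳ)² = 448.8750
r_1 = -82.3906 / 448.8750 = -0.184

-0.184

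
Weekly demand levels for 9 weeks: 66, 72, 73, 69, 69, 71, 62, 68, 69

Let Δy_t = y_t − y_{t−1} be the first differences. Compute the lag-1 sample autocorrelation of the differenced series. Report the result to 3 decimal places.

First differences Δy: 6, 1, -4, 0, 2, -9, 6, 1
Mean of differences = 0.3750
Numerator Σ(Δy_t−Δȳ)(Δy_{t+1}−Δȳ) = -62.6406
Denominator Σ(Δy_t−Δȳ)² = 173.8750
r_1(Δy) = -62.6406 / 173.8750 = -0.360

-0.360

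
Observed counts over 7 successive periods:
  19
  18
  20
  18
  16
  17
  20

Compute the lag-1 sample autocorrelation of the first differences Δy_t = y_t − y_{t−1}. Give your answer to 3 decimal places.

First differences Δy: -1, 2, -2, -2, 1, 3
Mean of differences = 0.1667
Numerator Σ(Δy_t−Δȳ)(Δy_{t+1}−Δȳ) = -0.8611
Denominator Σ(Δy_t−Δȳ)² = 22.8333
r_1(Δy) = -0.8611 / 22.8333 = -0.038

-0.038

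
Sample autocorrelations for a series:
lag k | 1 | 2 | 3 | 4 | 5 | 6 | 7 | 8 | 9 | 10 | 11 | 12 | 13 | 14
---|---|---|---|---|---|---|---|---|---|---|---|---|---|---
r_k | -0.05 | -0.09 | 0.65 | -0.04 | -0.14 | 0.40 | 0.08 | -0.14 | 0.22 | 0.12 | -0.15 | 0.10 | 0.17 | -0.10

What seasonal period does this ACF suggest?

The largest autocorrelation is r_3 = 0.65, with weaker echoes at lags 6 (0.40) and 9 (0.22); the remaining lags stay at or below 0.17.
The dominant spike at lag 3 indicates a seasonal period of 3.

3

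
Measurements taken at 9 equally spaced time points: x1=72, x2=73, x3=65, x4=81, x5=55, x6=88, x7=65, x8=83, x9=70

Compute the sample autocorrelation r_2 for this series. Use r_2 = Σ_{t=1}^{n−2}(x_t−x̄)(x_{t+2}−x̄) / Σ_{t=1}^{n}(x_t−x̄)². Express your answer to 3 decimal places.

0.688

Mean x̄ = (72 + 73 + 65 + 81 + 55 + 88 + 65 + 83 + 70)/9 = 72.4444
Numerator Σ_{t=1}^{7}(x_t−x̄)(x_{t+2}−x̄) = 583.2716
Denominator Σ(x_t−x̄)² = 848.2222
r_2 = 583.2716 / 848.2222 = 0.688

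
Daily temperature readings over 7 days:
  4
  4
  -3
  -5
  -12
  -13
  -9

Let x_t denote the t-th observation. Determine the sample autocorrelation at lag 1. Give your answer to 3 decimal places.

0.636

Mean x̄ = (4 + 4 − 3 − 5 − 12 − 13 − 9)/7 = -4.8571
Deviations from mean: 8.8571, 8.8571, 1.8571, -0.1429, -7.1429, -8.1429, -4.1429
Σ(x_t−x̄)(x_{t+1}−x̄) = (78.4490) + (16.4490) + (-0.2653) + (1.0204) + (58.1633) + (33.7347) = 187.5510
Denominator Σ(x_t−x̄)² = 294.8571
r_1 = 187.5510 / 294.8571 = 0.636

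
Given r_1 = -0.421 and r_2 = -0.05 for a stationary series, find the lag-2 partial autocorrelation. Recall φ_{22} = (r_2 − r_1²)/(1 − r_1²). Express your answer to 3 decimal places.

φ_{22} = (r_2 − r_1²) / (1 − r_1²)
r_1² = (-0.421)² = 0.177241
Numerator = -0.05 − 0.1772 = -0.2272; denominator = 1 − 0.1772 = 0.8228
φ_{22} = -0.2272 / 0.8228 = -0.276

-0.276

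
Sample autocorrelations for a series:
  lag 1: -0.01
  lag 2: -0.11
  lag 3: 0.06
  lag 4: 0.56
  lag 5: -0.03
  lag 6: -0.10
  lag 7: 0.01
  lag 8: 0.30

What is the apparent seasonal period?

The largest autocorrelation is r_4 = 0.56, with a weaker echo at lag 8 (0.30); the remaining lags stay at or below 0.06.
The dominant spike at lag 4 indicates a seasonal period of 4.

4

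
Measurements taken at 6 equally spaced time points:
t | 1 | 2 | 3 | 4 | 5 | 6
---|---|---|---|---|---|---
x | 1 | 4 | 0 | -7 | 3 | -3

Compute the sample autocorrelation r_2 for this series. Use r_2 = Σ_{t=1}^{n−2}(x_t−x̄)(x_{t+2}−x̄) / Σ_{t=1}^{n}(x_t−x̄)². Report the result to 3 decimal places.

Mean x̄ = (1 + 4 + 0 − 7 + 3 − 3)/6 = -0.3333
Deviations from mean: 1.3333, 4.3333, 0.3333, -6.6667, 3.3333, -2.6667
Numerator Σ_{t=1}^{4}(x_t−x̄)(x_{t+2}−x̄) = -9.5556
Denominator Σ(x_t−x̄)² = 83.3333
r_2 = -9.5556 / 83.3333 = -0.115

-0.115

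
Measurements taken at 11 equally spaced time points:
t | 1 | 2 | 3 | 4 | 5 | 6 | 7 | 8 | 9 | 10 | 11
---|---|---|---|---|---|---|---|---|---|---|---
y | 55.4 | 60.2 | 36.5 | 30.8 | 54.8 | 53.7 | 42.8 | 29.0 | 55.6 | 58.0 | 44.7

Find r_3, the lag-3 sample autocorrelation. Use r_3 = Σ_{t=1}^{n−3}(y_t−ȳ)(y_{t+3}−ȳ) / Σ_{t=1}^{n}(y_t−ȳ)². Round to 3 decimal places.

-0.090

Mean ȳ = (55.4 + 60.2 + 36.5 + 30.8 + 54.8 + 53.7 + 42.8 + 29.0 + 55.6 + 58.0 + 44.7)/11 = 47.4091
Numerator Σ_{t=1}^{8}(y_t−ȳ)(y_{t+3}−ȳ) = -113.7348
Denominator Σ(y_t−ȳ)² = 1263.2691
r_3 = -113.7348 / 1263.2691 = -0.090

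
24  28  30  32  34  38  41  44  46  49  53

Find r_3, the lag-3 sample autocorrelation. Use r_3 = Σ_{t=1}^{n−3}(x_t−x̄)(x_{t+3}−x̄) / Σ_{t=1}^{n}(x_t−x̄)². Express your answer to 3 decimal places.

Mean x̄ = (24 + 28 + 30 + 32 + 34 + 38 + 41 + 44 + 46 + 49 + 53)/11 = 38.0909
Numerator Σ_{t=1}^{8}(x_t−x̄)(x_{t+3}−x̄) = 205.0661
Denominator Σ(x_t−x̄)² = 866.9091
r_3 = 205.0661 / 866.9091 = 0.237

0.237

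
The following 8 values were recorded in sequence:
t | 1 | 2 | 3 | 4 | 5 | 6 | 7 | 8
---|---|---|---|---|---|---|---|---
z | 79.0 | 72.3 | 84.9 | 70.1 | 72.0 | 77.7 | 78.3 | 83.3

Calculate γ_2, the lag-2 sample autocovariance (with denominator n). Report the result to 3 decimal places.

Mean z̄ = (79.0 + 72.3 + 84.9 + 70.1 + 72.0 + 77.7 + 78.3 + 83.3)/8 = 77.2000
Deviations: 1.8000, -4.9000, 7.7000, -7.1000, -5.2000, 0.5000, 1.1000, 6.1000
Σ_{t=1}^{6}(z_t−z̄)(z_{t+2}−z̄) = 2.3900
γ_2 = 2.3900 / 8 = 0.299

0.299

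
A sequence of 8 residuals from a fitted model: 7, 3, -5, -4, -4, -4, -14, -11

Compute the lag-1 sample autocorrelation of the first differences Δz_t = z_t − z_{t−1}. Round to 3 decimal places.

First differences Δz: -4, -8, 1, 0, 0, -10, 3
Mean of differences = -2.5714
Numerator Σ(Δz_t−Δz̄)(Δz_{t+1}−Δz̄) = -56.3265
Denominator Σ(Δz_t−Δz̄)² = 143.7143
r_1(Δz) = -56.3265 / 143.7143 = -0.392

-0.392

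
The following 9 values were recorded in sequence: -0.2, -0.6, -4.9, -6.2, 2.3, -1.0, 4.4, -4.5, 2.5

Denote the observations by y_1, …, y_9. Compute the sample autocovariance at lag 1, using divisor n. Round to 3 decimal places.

Mean ȳ = (-0.2 − 0.6 − 4.9 − 6.2 + 2.3 − 1.0 + 4.4 − 4.5 + 2.5)/9 = -0.9111
Σ_{t=1}^{8}(y_t−ȳ)(y_{t+1}−ȳ) = -28.9668
γ_1 = -28.9668 / 9 = -3.219

-3.219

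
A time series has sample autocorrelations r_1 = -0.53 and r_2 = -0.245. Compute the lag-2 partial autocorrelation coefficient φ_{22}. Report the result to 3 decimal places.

-0.731

φ_{22} = (r_2 − r_1²) / (1 − r_1²)
r_1² = (-0.53)² = 0.2809
Numerator = -0.245 − 0.2809 = -0.5259; denominator = 1 − 0.2809 = 0.7191
φ_{22} = -0.5259 / 0.7191 = -0.731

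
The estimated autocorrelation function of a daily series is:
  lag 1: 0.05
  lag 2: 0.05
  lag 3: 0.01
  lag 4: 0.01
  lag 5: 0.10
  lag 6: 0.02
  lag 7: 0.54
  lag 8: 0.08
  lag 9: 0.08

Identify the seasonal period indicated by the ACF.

The largest autocorrelation is r_7 = 0.54; the remaining lags stay at or below 0.10.
The dominant spike at lag 7 indicates a seasonal period of 7.

7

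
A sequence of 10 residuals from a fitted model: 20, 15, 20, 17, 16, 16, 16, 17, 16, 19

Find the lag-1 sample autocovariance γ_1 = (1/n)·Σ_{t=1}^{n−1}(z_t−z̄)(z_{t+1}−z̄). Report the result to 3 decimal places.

Mean z̄ = (20 + 15 + 20 + 17 + 16 + 16 + 16 + 17 + 16 + 19)/10 = 17.2000
Σ_{t=1}^{9}(z_t−z̄)(z_{t+1}−z̄) = -11.4400
γ_1 = -11.4400 / 10 = -1.144

-1.144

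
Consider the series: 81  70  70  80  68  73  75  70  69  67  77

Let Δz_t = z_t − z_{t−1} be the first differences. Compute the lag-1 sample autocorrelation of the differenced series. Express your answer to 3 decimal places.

First differences Δz: -11, 0, 10, -12, 5, 2, -5, -1, -2, 10
Mean of differences = -0.4000
Numerator Σ(Δz_t−Δz̄)(Δz_{t+1}−Δz̄) = -194.3600
Denominator Σ(Δz_t−Δz̄)² = 522.4000
r_1(Δz) = -194.3600 / 522.4000 = -0.372

-0.372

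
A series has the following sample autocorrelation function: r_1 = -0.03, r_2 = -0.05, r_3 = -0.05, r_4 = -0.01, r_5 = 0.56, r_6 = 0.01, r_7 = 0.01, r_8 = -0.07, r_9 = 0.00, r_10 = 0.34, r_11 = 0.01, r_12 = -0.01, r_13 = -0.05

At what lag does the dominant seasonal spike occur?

The largest autocorrelation is r_5 = 0.56, with a weaker echo at lag 10 (0.34); the remaining lags stay at or below 0.01.
The dominant spike at lag 5 indicates a seasonal period of 5.

5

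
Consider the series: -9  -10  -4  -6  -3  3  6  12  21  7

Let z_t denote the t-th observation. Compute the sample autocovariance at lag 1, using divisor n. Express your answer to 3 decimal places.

61.681

Mean z̄ = (-9 − 10 − 4 − 6 − 3 + 3 + 6 + 12 + 21 + 7)/10 = 1.7000
Σ_{t=1}^{9}(z_t−z̄)(z_{t+1}−z̄) = 616.8100
γ_1 = 616.8100 / 10 = 61.681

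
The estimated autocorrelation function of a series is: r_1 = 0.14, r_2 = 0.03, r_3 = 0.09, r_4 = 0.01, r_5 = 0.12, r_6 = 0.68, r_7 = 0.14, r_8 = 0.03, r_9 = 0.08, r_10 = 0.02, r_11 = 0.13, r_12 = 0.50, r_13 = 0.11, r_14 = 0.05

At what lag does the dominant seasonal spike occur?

6

The largest autocorrelation is r_6 = 0.68, with a weaker echo at lag 12 (0.50); the remaining lags stay at or below 0.14.
The dominant spike at lag 6 indicates a seasonal period of 6.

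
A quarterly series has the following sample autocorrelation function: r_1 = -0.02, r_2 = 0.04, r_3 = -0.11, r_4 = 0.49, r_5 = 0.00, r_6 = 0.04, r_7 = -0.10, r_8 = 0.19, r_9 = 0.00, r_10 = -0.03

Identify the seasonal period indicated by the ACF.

The largest autocorrelation is r_4 = 0.49, with a weaker echo at lag 8 (0.19); the remaining lags stay at or below 0.04.
The dominant spike at lag 4 indicates a seasonal period of 4.

4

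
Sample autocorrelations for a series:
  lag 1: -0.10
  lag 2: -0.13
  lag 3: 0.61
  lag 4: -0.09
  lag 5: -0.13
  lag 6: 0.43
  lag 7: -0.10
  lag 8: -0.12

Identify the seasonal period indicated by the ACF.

The largest autocorrelation is r_3 = 0.61, with a weaker echo at lag 6 (0.43); the remaining lags stay at or below -0.09.
The dominant spike at lag 3 indicates a seasonal period of 3.

3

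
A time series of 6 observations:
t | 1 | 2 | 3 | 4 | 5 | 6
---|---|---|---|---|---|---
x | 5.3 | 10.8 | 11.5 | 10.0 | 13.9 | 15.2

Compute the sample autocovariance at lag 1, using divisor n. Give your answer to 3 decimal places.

Mean x̄ = (5.3 + 10.8 + 11.5 + 10.0 + 13.9 + 15.2)/6 = 11.1167
Σ_{t=1}^{5}(x_t−x̄)(x_{t+1}−x̄) = 9.5497
γ_1 = 9.5497 / 6 = 1.592

1.592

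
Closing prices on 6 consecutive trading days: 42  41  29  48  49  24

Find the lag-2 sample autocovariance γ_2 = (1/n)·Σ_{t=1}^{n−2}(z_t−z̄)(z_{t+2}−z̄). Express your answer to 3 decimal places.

-41.204

Mean z̄ = (42 + 41 + 29 + 48 + 49 + 24)/6 = 38.8333
Σ_{t=1}^{4}(z_t−z̄)(z_{t+2}−z̄) = -247.2222
γ_2 = -247.2222 / 6 = -41.204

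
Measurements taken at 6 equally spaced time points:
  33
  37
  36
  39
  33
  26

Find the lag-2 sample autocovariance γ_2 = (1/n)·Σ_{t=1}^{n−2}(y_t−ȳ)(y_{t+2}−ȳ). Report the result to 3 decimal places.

-4.833

Mean ȳ = (33 + 37 + 36 + 39 + 33 + 26)/6 = 34.0000
Deviations: -1.0000, 3.0000, 2.0000, 5.0000, -1.0000, -8.0000
Σ_{t=1}^{4}(y_t−ȳ)(y_{t+2}−ȳ) = -29.0000
γ_2 = -29.0000 / 6 = -4.833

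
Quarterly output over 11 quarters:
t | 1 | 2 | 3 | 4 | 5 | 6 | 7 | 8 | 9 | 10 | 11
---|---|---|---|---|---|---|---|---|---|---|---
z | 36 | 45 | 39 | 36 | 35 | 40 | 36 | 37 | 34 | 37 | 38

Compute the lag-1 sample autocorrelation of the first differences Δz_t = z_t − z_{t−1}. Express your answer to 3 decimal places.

-0.370

First differences Δz: 9, -6, -3, -1, 5, -4, 1, -3, 3, 1
Mean of differences = 0.2000
Numerator Σ(Δz_t−Δz̄)(Δz_{t+1}−Δz̄) = -69.4400
Denominator Σ(Δz_t−Δz̄)² = 187.6000
r_1(Δz) = -69.4400 / 187.6000 = -0.370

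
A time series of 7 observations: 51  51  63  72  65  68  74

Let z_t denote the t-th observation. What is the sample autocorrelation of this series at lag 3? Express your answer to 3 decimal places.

Mean z̄ = (51 + 51 + 63 + 72 + 65 + 68 + 74)/7 = 63.4286
Deviations from mean: -12.4286, -12.4286, -0.4286, 8.5714, 1.5714, 4.5714, 10.5714
Σ(z_t−z̄)(z_{t+3}−z̄) = (-106.5306) + (-19.5306) + (-1.9592) + (90.6122) = -37.4082
Denominator Σ(z_t−z̄)² = 517.7143
r_3 = -37.4082 / 517.7143 = -0.072

-0.072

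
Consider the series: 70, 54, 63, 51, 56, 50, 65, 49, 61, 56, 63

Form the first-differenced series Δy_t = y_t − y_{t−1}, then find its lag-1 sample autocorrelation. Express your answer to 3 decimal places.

First differences Δy: -16, 9, -12, 5, -6, 15, -16, 12, -5, 7
Mean of differences = -0.7000
Numerator Σ(Δy_t−Δȳ)(Δy_{t+1}−Δȳ) = -958.0900
Denominator Σ(Δy_t−Δȳ)² = 1236.1000
r_1(Δy) = -958.0900 / 1236.1000 = -0.775

-0.775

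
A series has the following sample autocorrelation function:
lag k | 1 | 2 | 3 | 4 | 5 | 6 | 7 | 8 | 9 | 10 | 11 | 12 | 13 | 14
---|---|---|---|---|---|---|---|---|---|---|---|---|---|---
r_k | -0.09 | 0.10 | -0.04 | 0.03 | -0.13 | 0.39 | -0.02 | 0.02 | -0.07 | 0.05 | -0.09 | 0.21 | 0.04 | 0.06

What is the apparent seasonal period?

The largest autocorrelation is r_6 = 0.39, with a weaker echo at lag 12 (0.21); the remaining lags stay at or below 0.10.
The dominant spike at lag 6 indicates a seasonal period of 6.

6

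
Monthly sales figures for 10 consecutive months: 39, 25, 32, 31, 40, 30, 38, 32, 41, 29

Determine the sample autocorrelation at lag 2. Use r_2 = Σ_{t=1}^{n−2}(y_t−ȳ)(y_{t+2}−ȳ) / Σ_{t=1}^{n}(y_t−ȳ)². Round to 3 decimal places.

Mean ȳ = (39 + 25 + 32 + 31 + 40 + 30 + 38 + 32 + 41 + 29)/10 = 33.7000
Numerator Σ_{t=1}^{8}(y_t−ȳ)(y_{t+2}−ȳ) = 86.5200
Denominator Σ(y_t−ȳ)² = 264.1000
r_2 = 86.5200 / 264.1000 = 0.328

0.328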